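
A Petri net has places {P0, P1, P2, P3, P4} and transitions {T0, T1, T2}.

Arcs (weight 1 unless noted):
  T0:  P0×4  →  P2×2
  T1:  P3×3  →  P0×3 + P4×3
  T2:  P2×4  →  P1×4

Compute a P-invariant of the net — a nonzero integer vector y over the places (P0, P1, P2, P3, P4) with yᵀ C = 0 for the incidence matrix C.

y = (P0:1, P1:2, P2:2, P3:1, P4:0)

Incidence matrix C (rows=places, cols=transitions):
       T0   T1   T2
   P0  -4    3    0
   P1   0    0    4
   P2   2    0   -4
   P3   0   -3    0
   P4   0    3    0

Candidate y = [1, 2, 2, 1, 0]; check y·C column-wise:
  col T0: 1·-4 + 2·0 + 2·2 + 1·0 = 0
  col T1: 1·3 + 2·0 + 2·0 + 1·-3 + 0·3 = 0
  col T2: 1·0 + 2·4 + 2·-4 + 1·0 = 0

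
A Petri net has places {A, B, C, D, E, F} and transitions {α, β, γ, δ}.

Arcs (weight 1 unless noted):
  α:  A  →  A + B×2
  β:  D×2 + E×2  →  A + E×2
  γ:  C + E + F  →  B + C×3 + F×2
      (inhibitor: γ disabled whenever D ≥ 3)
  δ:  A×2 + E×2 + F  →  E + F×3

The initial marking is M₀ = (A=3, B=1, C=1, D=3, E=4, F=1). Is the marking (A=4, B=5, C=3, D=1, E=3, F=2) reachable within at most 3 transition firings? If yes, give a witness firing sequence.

depth 0: 1 marking
depth 1: 4 markings reached so far
depth 2: 9 markings reached so far
depth 3: 17 markings reached so far
target is not among the 17 markings reachable within 3 steps

NO — not reachable within 3 firings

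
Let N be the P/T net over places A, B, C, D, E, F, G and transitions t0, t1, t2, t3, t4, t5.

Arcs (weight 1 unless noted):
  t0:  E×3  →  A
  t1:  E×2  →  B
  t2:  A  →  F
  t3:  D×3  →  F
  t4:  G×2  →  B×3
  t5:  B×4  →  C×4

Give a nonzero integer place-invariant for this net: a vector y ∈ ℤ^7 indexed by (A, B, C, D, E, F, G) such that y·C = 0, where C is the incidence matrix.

Incidence matrix C (rows=places, cols=transitions):
       t0   t1   t2   t3   t4   t5
    A   1    0   -1    0    0    0
    B   0    1    0    0    3   -4
    C   0    0    0    0    0    4
    D   0    0    0   -3    0    0
    E  -3   -2    0    0    0    0
    F   0    0    1    1    0    0
    G   0    0    0    0   -2    0

Candidate y = [3, 2, 2, 1, 1, 3, 3]; check y·C column-wise:
  col t0: 3·1 + 2·0 + 2·0 + 1·0 + 1·-3 + 3·0 + 3·0 = 0
  col t1: 3·0 + 2·1 + 2·0 + 1·0 + 1·-2 + 3·0 + 3·0 = 0
  col t2: 3·-1 + 2·0 + 2·0 + 1·0 + 1·0 + 3·1 + 3·0 = 0
  col t3: 3·0 + 2·0 + 2·0 + 1·-3 + 1·0 + 3·1 + 3·0 = 0
  col t4: 3·0 + 2·3 + 2·0 + 1·0 + 1·0 + 3·0 + 3·-2 = 0
  col t5: 3·0 + 2·-4 + 2·4 + 1·0 + 1·0 + 3·0 + 3·0 = 0

y = (A:3, B:2, C:2, D:1, E:1, F:3, G:3)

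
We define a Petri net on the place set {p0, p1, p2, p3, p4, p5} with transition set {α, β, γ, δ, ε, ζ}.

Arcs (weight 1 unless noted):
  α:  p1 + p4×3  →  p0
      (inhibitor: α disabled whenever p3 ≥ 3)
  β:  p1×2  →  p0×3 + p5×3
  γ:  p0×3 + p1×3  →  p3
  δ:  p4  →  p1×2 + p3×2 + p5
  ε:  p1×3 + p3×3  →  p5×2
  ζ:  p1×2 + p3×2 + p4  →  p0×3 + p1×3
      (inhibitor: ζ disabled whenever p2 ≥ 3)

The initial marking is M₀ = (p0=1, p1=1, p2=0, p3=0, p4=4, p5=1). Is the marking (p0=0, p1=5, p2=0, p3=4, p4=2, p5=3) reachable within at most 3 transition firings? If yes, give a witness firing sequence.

depth 0: 1 marking
depth 1: 3 markings reached so far
depth 2: 7 markings reached so far
depth 3: 14 markings reached so far
target is not among the 14 markings reachable within 3 steps

NO — not reachable within 3 firings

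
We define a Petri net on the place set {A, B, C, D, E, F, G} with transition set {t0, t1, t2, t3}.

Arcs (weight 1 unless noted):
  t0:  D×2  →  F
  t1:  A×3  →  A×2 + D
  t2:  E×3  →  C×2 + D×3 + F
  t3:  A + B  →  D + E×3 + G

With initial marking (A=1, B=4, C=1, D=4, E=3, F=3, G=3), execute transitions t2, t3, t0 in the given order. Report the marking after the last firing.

(A=0, B=3, C=3, D=6, E=3, F=5, G=4)

step 1: fire t2:  (A=1, B=4, C=1, D=4, E=3, F=3, G=3) → (A=1, B=4, C=3, D=7, E=0, F=4, G=3)
step 2: fire t3:  (A=1, B=4, C=3, D=7, E=0, F=4, G=3) → (A=0, B=3, C=3, D=8, E=3, F=4, G=4)
step 3: fire t0:  (A=0, B=3, C=3, D=8, E=3, F=4, G=4) → (A=0, B=3, C=3, D=6, E=3, F=5, G=4)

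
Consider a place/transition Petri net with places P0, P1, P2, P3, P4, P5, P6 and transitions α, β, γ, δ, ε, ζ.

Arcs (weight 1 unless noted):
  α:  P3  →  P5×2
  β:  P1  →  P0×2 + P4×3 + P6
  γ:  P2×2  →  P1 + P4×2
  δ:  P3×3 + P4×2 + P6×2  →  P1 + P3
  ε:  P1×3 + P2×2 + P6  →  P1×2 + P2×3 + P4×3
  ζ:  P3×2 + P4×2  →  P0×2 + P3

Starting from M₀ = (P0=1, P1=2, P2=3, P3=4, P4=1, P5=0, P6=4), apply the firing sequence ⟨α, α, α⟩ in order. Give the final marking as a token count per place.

(P0=1, P1=2, P2=3, P3=1, P4=1, P5=6, P6=4)

step 1: fire α:  (P0=1, P1=2, P2=3, P3=4, P4=1, P5=0, P6=4) → (P0=1, P1=2, P2=3, P3=3, P4=1, P5=2, P6=4)
step 2: fire α:  (P0=1, P1=2, P2=3, P3=3, P4=1, P5=2, P6=4) → (P0=1, P1=2, P2=3, P3=2, P4=1, P5=4, P6=4)
step 3: fire α:  (P0=1, P1=2, P2=3, P3=2, P4=1, P5=4, P6=4) → (P0=1, P1=2, P2=3, P3=1, P4=1, P5=6, P6=4)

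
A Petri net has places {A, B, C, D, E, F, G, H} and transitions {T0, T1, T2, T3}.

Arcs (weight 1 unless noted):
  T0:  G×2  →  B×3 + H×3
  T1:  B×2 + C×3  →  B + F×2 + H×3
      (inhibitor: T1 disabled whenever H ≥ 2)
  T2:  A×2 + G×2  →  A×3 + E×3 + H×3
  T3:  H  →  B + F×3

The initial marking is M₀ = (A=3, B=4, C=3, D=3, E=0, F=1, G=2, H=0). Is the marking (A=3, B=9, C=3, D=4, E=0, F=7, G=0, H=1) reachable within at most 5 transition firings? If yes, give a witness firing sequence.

depth 0: 1 marking
depth 1: 4 markings reached so far
depth 2: 9 markings reached so far
depth 3: 14 markings reached so far
depth 4: 19 markings reached so far
depth 5: 21 markings reached so far
target is not among the 21 markings reachable within 5 steps

NO — not reachable within 5 firings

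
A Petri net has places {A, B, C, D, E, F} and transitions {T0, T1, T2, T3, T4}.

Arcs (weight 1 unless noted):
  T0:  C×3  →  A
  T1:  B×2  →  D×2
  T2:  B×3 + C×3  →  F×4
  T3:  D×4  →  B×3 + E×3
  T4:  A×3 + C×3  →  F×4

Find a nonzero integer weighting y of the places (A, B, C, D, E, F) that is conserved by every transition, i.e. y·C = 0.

Incidence matrix C (rows=places, cols=transitions):
       T0   T1   T2   T3   T4
    A   1    0    0    0   -3
    B   0   -2   -3    3    0
    C  -3    0   -3    0   -3
    D   0    2    0   -4    0
    E   0    0    0    3    0
    F   0    0    4    0    4

Candidate y = [3, 3, 1, 3, 1, 3]; check y·C column-wise:
  col T0: 3·1 + 3·0 + 1·-3 + 3·0 + 1·0 + 3·0 = 0
  col T1: 3·0 + 3·-2 + 1·0 + 3·2 + 1·0 + 3·0 = 0
  col T2: 3·0 + 3·-3 + 1·-3 + 3·0 + 1·0 + 3·4 = 0
  col T3: 3·0 + 3·3 + 1·0 + 3·-4 + 1·3 + 3·0 = 0
  col T4: 3·-3 + 3·0 + 1·-3 + 3·0 + 1·0 + 3·4 = 0

y = (A:3, B:3, C:1, D:3, E:1, F:3)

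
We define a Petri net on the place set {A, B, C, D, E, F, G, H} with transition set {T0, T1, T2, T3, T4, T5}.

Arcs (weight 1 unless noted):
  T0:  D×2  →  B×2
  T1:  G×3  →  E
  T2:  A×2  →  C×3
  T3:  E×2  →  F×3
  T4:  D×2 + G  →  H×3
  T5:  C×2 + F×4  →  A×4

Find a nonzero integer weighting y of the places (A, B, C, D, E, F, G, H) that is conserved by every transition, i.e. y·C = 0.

Incidence matrix C (rows=places, cols=transitions):
       T0   T1   T2   T3   T4   T5
    A   0    0   -2    0    0    4
    B   2    0    0    0    0    0
    C   0    0    3    0    0   -2
    D  -2    0    0    0   -2    0
    E   0    1    0   -2    0    0
    F   0    0    0    3    0   -4
    G   0   -3    0    0   -1    0
    H   0    0    0    0    3    0

Candidate y = [6, -1, 4, -1, 6, 4, 2, 0]; check y·C column-wise:
  col T0: 6·0 + -1·2 + 4·0 + -1·-2 + 6·0 + 4·0 + 2·0 = 0
  col T1: 6·0 + -1·0 + 4·0 + -1·0 + 6·1 + 4·0 + 2·-3 = 0
  col T2: 6·-2 + -1·0 + 4·3 + -1·0 + 6·0 + 4·0 + 2·0 = 0
  col T3: 6·0 + -1·0 + 4·0 + -1·0 + 6·-2 + 4·3 + 2·0 = 0
  col T4: 6·0 + -1·0 + 4·0 + -1·-2 + 6·0 + 4·0 + 2·-1 + 0·3 = 0
  col T5: 6·4 + -1·0 + 4·-2 + -1·0 + 6·0 + 4·-4 + 2·0 = 0

y = (A:6, B:-1, C:4, D:-1, E:6, F:4, G:2, H:0)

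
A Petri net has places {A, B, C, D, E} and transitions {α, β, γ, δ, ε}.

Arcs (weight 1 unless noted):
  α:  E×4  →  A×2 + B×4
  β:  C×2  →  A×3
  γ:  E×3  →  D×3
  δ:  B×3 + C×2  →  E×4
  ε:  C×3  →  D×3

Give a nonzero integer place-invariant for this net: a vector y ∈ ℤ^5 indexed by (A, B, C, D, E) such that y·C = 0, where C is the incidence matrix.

Incidence matrix C (rows=places, cols=transitions):
        α    β    γ    δ    ε
    A   2    3    0    0    0
    B   4    0    0   -3    0
    C   0   -2    0   -2   -3
    D   0    0    3    0    3
    E  -4    0   -3    4    0

Candidate y = [2, 2, 3, 3, 3]; check y·C column-wise:
  col α: 2·2 + 2·4 + 3·0 + 3·0 + 3·-4 = 0
  col β: 2·3 + 2·0 + 3·-2 + 3·0 + 3·0 = 0
  col γ: 2·0 + 2·0 + 3·0 + 3·3 + 3·-3 = 0
  col δ: 2·0 + 2·-3 + 3·-2 + 3·0 + 3·4 = 0
  col ε: 2·0 + 2·0 + 3·-3 + 3·3 + 3·0 = 0

y = (A:2, B:2, C:3, D:3, E:3)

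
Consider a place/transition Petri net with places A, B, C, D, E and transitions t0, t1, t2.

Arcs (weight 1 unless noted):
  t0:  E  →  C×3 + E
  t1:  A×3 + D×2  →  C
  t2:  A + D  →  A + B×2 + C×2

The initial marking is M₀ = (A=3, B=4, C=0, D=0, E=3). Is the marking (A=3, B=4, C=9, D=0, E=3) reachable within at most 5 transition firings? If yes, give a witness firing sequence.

YES — reachable via ⟨t0, t0, t0⟩ (3 firings)

step 1: fire t0:  (A=3, B=4, C=0, D=0, E=3) → (A=3, B=4, C=3, D=0, E=3)
step 2: fire t0:  (A=3, B=4, C=3, D=0, E=3) → (A=3, B=4, C=6, D=0, E=3)
step 3: fire t0:  (A=3, B=4, C=6, D=0, E=3) → (A=3, B=4, C=9, D=0, E=3)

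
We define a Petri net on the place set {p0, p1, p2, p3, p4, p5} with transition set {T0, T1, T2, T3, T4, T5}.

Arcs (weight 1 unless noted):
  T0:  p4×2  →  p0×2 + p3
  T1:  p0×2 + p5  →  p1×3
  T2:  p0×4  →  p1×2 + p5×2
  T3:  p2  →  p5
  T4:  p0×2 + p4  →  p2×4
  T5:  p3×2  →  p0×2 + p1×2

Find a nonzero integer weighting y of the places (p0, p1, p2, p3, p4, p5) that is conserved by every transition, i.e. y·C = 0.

y = (p0:1, p1:1, p2:1, p3:2, p4:2, p5:1)

Incidence matrix C (rows=places, cols=transitions):
       T0   T1   T2   T3   T4   T5
   p0   2   -2   -4    0   -2    2
   p1   0    3    2    0    0    2
   p2   0    0    0   -1    4    0
   p3   1    0    0    0    0   -2
   p4  -2    0    0    0   -1    0
   p5   0   -1    2    1    0    0

Candidate y = [1, 1, 1, 2, 2, 1]; check y·C column-wise:
  col T0: 1·2 + 1·0 + 1·0 + 2·1 + 2·-2 + 1·0 = 0
  col T1: 1·-2 + 1·3 + 1·0 + 2·0 + 2·0 + 1·-1 = 0
  col T2: 1·-4 + 1·2 + 1·0 + 2·0 + 2·0 + 1·2 = 0
  col T3: 1·0 + 1·0 + 1·-1 + 2·0 + 2·0 + 1·1 = 0
  col T4: 1·-2 + 1·0 + 1·4 + 2·0 + 2·-1 + 1·0 = 0
  col T5: 1·2 + 1·2 + 1·0 + 2·-2 + 2·0 + 1·0 = 0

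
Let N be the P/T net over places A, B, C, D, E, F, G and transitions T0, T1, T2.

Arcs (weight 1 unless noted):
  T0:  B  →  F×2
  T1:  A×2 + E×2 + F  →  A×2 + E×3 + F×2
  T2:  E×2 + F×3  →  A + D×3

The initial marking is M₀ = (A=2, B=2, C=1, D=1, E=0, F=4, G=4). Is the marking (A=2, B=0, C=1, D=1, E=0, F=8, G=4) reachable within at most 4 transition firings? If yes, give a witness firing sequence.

step 1: fire T0:  (A=2, B=2, C=1, D=1, E=0, F=4, G=4) → (A=2, B=1, C=1, D=1, E=0, F=6, G=4)
step 2: fire T0:  (A=2, B=1, C=1, D=1, E=0, F=6, G=4) → (A=2, B=0, C=1, D=1, E=0, F=8, G=4)

YES — reachable via ⟨T0, T0⟩ (2 firings)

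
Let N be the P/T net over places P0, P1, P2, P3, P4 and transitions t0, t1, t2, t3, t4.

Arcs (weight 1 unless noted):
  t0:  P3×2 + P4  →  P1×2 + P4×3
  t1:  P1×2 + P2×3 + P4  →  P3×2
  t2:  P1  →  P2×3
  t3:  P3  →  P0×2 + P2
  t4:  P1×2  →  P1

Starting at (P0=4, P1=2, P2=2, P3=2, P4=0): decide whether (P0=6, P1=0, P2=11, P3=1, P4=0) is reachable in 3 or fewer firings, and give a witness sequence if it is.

depth 0: 1 marking
depth 1: 4 markings reached so far
depth 2: 9 markings reached so far
depth 3: 13 markings reached so far
target is not among the 13 markings reachable within 3 steps

NO — not reachable within 3 firings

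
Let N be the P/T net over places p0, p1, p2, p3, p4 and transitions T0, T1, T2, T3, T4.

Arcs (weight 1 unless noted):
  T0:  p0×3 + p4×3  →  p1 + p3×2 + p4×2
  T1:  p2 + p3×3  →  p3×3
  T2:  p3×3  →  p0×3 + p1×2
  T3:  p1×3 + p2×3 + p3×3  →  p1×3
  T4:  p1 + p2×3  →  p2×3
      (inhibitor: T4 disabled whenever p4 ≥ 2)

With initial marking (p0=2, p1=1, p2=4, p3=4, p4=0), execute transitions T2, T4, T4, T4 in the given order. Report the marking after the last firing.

(p0=5, p1=0, p2=4, p3=1, p4=0)

step 1: fire T2:  (p0=2, p1=1, p2=4, p3=4, p4=0) → (p0=5, p1=3, p2=4, p3=1, p4=0)
step 2: fire T4:  (p0=5, p1=3, p2=4, p3=1, p4=0) → (p0=5, p1=2, p2=4, p3=1, p4=0)
step 3: fire T4:  (p0=5, p1=2, p2=4, p3=1, p4=0) → (p0=5, p1=1, p2=4, p3=1, p4=0)
step 4: fire T4:  (p0=5, p1=1, p2=4, p3=1, p4=0) → (p0=5, p1=0, p2=4, p3=1, p4=0)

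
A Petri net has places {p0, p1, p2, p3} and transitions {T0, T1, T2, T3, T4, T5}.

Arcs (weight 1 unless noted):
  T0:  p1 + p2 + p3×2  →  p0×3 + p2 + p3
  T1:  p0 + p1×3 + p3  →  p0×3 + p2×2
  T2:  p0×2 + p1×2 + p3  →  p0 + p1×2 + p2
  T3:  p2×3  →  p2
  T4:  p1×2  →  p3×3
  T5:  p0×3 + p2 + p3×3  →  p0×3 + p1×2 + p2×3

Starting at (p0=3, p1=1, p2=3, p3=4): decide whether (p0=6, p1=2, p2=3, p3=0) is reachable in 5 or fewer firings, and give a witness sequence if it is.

step 1: fire T0:  (p0=3, p1=1, p2=3, p3=4) → (p0=6, p1=0, p2=3, p3=3)
step 2: fire T3:  (p0=6, p1=0, p2=3, p3=3) → (p0=6, p1=0, p2=1, p3=3)
step 3: fire T5:  (p0=6, p1=0, p2=1, p3=3) → (p0=6, p1=2, p2=3, p3=0)

YES — reachable via ⟨T0, T3, T5⟩ (3 firings)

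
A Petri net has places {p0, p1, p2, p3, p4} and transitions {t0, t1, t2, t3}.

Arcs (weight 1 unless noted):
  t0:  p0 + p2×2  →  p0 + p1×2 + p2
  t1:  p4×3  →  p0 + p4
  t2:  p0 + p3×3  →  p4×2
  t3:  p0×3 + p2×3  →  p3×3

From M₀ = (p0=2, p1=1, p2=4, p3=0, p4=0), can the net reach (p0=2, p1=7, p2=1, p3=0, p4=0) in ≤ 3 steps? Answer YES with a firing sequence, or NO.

YES — reachable via ⟨t0, t0, t0⟩ (3 firings)

step 1: fire t0:  (p0=2, p1=1, p2=4, p3=0, p4=0) → (p0=2, p1=3, p2=3, p3=0, p4=0)
step 2: fire t0:  (p0=2, p1=3, p2=3, p3=0, p4=0) → (p0=2, p1=5, p2=2, p3=0, p4=0)
step 3: fire t0:  (p0=2, p1=5, p2=2, p3=0, p4=0) → (p0=2, p1=7, p2=1, p3=0, p4=0)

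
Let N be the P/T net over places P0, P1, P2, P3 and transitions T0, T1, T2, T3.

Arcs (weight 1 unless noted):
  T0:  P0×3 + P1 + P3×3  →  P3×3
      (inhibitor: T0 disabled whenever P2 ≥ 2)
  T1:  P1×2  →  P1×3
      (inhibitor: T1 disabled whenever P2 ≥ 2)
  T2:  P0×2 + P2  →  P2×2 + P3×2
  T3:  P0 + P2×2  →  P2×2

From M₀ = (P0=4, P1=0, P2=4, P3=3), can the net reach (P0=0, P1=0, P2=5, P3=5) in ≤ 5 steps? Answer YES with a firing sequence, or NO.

YES — reachable via ⟨T2, T3, T3⟩ (3 firings)

step 1: fire T2:  (P0=4, P1=0, P2=4, P3=3) → (P0=2, P1=0, P2=5, P3=5)
step 2: fire T3:  (P0=2, P1=0, P2=5, P3=5) → (P0=1, P1=0, P2=5, P3=5)
step 3: fire T3:  (P0=1, P1=0, P2=5, P3=5) → (P0=0, P1=0, P2=5, P3=5)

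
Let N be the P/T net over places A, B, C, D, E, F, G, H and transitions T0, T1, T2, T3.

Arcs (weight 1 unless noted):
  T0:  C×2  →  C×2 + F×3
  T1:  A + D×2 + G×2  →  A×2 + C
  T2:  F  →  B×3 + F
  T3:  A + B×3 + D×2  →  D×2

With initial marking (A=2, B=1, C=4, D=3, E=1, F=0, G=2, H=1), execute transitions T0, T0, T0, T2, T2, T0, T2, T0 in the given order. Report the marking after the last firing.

step 1: fire T0:  (A=2, B=1, C=4, D=3, E=1, F=0, G=2, H=1) → (A=2, B=1, C=4, D=3, E=1, F=3, G=2, H=1)
step 2: fire T0:  (A=2, B=1, C=4, D=3, E=1, F=3, G=2, H=1) → (A=2, B=1, C=4, D=3, E=1, F=6, G=2, H=1)
step 3: fire T0:  (A=2, B=1, C=4, D=3, E=1, F=6, G=2, H=1) → (A=2, B=1, C=4, D=3, E=1, F=9, G=2, H=1)
step 4: fire T2:  (A=2, B=1, C=4, D=3, E=1, F=9, G=2, H=1) → (A=2, B=4, C=4, D=3, E=1, F=9, G=2, H=1)
step 5: fire T2:  (A=2, B=4, C=4, D=3, E=1, F=9, G=2, H=1) → (A=2, B=7, C=4, D=3, E=1, F=9, G=2, H=1)
step 6: fire T0:  (A=2, B=7, C=4, D=3, E=1, F=9, G=2, H=1) → (A=2, B=7, C=4, D=3, E=1, F=12, G=2, H=1)
step 7: fire T2:  (A=2, B=7, C=4, D=3, E=1, F=12, G=2, H=1) → (A=2, B=10, C=4, D=3, E=1, F=12, G=2, H=1)
step 8: fire T0:  (A=2, B=10, C=4, D=3, E=1, F=12, G=2, H=1) → (A=2, B=10, C=4, D=3, E=1, F=15, G=2, H=1)

(A=2, B=10, C=4, D=3, E=1, F=15, G=2, H=1)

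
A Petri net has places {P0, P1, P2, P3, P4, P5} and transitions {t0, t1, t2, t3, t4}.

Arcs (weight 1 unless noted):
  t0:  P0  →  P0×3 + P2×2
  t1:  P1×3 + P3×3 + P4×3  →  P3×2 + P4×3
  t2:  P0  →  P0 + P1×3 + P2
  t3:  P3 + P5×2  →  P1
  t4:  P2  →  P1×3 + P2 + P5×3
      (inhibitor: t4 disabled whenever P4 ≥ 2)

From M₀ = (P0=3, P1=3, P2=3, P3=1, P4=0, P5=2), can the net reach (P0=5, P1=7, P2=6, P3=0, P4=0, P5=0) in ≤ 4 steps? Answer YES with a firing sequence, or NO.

step 1: fire t0:  (P0=3, P1=3, P2=3, P3=1, P4=0, P5=2) → (P0=5, P1=3, P2=5, P3=1, P4=0, P5=2)
step 2: fire t2:  (P0=5, P1=3, P2=5, P3=1, P4=0, P5=2) → (P0=5, P1=6, P2=6, P3=1, P4=0, P5=2)
step 3: fire t3:  (P0=5, P1=6, P2=6, P3=1, P4=0, P5=2) → (P0=5, P1=7, P2=6, P3=0, P4=0, P5=0)

YES — reachable via ⟨t0, t2, t3⟩ (3 firings)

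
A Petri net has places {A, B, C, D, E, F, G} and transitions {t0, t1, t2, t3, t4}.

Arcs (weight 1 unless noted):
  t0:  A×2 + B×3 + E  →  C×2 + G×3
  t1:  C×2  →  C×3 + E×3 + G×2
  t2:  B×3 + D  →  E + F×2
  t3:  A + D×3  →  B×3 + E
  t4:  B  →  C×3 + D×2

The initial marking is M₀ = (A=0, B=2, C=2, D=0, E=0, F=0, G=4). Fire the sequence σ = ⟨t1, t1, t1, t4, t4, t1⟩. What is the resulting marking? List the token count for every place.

(A=0, B=0, C=12, D=4, E=12, F=0, G=12)

step 1: fire t1:  (A=0, B=2, C=2, D=0, E=0, F=0, G=4) → (A=0, B=2, C=3, D=0, E=3, F=0, G=6)
step 2: fire t1:  (A=0, B=2, C=3, D=0, E=3, F=0, G=6) → (A=0, B=2, C=4, D=0, E=6, F=0, G=8)
step 3: fire t1:  (A=0, B=2, C=4, D=0, E=6, F=0, G=8) → (A=0, B=2, C=5, D=0, E=9, F=0, G=10)
step 4: fire t4:  (A=0, B=2, C=5, D=0, E=9, F=0, G=10) → (A=0, B=1, C=8, D=2, E=9, F=0, G=10)
step 5: fire t4:  (A=0, B=1, C=8, D=2, E=9, F=0, G=10) → (A=0, B=0, C=11, D=4, E=9, F=0, G=10)
step 6: fire t1:  (A=0, B=0, C=11, D=4, E=9, F=0, G=10) → (A=0, B=0, C=12, D=4, E=12, F=0, G=12)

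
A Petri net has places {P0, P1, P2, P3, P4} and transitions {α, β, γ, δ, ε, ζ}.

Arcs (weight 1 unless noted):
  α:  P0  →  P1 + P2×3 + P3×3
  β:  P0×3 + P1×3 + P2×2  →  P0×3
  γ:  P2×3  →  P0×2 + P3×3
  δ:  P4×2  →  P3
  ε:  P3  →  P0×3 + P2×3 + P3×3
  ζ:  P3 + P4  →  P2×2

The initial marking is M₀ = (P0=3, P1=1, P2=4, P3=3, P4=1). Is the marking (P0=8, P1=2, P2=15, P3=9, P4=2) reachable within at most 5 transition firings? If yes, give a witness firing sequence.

NO — not reachable within 5 firings

depth 0: 1 marking
depth 1: 5 markings reached so far
depth 2: 13 markings reached so far
depth 3: 28 markings reached so far
depth 4: 50 markings reached so far
depth 5: 87 markings reached so far
target is not among the 87 markings reachable within 5 steps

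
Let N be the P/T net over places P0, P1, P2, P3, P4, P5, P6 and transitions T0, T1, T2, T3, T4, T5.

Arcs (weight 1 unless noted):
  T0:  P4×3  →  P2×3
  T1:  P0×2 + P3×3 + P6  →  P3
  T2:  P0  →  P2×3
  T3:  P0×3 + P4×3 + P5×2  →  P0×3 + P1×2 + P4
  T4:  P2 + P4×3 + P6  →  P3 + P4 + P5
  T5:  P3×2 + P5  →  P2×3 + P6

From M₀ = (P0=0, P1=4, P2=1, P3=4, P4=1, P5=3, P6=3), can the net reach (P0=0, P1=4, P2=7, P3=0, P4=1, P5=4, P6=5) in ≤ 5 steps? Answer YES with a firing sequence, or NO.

NO — not reachable within 5 firings

depth 0: 1 marking
depth 1: 2 markings reached so far
depth 2: 3 markings reached so far
depth 3: 3 markings reached so far
(frontier empty at depth 3; search complete)
target is not among the 3 markings reachable within 5 steps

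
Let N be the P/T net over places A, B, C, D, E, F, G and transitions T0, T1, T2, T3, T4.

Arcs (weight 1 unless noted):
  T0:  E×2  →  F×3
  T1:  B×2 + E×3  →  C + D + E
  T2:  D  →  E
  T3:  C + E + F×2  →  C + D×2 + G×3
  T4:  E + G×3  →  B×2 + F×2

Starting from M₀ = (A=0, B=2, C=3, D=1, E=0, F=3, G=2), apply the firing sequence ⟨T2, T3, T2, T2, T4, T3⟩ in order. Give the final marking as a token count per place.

step 1: fire T2:  (A=0, B=2, C=3, D=1, E=0, F=3, G=2) → (A=0, B=2, C=3, D=0, E=1, F=3, G=2)
step 2: fire T3:  (A=0, B=2, C=3, D=0, E=1, F=3, G=2) → (A=0, B=2, C=3, D=2, E=0, F=1, G=5)
step 3: fire T2:  (A=0, B=2, C=3, D=2, E=0, F=1, G=5) → (A=0, B=2, C=3, D=1, E=1, F=1, G=5)
step 4: fire T2:  (A=0, B=2, C=3, D=1, E=1, F=1, G=5) → (A=0, B=2, C=3, D=0, E=2, F=1, G=5)
step 5: fire T4:  (A=0, B=2, C=3, D=0, E=2, F=1, G=5) → (A=0, B=4, C=3, D=0, E=1, F=3, G=2)
step 6: fire T3:  (A=0, B=4, C=3, D=0, E=1, F=3, G=2) → (A=0, B=4, C=3, D=2, E=0, F=1, G=5)

(A=0, B=4, C=3, D=2, E=0, F=1, G=5)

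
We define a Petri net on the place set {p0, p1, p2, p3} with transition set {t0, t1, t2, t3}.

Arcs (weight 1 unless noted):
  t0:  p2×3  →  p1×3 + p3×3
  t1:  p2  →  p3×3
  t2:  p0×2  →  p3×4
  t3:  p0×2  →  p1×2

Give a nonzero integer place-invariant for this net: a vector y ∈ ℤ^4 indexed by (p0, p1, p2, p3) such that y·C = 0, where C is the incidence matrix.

Incidence matrix C (rows=places, cols=transitions):
       t0   t1   t2   t3
   p0   0    0   -2   -2
   p1   3    0    0    2
   p2  -3   -1    0    0
   p3   3    3    4    0

Candidate y = [2, 2, 3, 1]; check y·C column-wise:
  col t0: 2·0 + 2·3 + 3·-3 + 1·3 = 0
  col t1: 2·0 + 2·0 + 3·-1 + 1·3 = 0
  col t2: 2·-2 + 2·0 + 3·0 + 1·4 = 0
  col t3: 2·-2 + 2·2 + 3·0 + 1·0 = 0

y = (p0:2, p1:2, p2:3, p3:1)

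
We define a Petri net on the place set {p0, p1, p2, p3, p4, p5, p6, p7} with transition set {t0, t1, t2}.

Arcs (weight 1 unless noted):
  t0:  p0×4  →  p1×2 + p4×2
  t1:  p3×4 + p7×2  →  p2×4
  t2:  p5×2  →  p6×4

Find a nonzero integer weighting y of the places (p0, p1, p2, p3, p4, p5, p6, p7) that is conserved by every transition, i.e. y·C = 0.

y = (p0:1, p1:2, p2:0, p3:0, p4:0, p5:0, p6:0, p7:0)

Incidence matrix C (rows=places, cols=transitions):
       t0   t1   t2
   p0  -4    0    0
   p1   2    0    0
   p2   0    4    0
   p3   0   -4    0
   p4   2    0    0
   p5   0    0   -2
   p6   0    0    4
   p7   0   -2    0

Candidate y = [1, 2, 0, 0, 0, 0, 0, 0]; check y·C column-wise:
  col t0: 1·-4 + 2·2 + 0·2 = 0
  col t1: 1·0 + 2·0 + 0·4 + 0·-4 + 0·-2 = 0
  col t2: 1·0 + 2·0 + 0·-2 + 0·4 = 0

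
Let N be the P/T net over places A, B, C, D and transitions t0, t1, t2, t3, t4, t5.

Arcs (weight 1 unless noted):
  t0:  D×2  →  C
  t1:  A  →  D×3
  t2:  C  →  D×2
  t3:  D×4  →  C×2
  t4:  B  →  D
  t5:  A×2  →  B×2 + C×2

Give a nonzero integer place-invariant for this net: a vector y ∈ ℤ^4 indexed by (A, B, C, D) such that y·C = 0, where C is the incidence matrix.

y = (A:3, B:1, C:2, D:1)

Incidence matrix C (rows=places, cols=transitions):
       t0   t1   t2   t3   t4   t5
    A   0   -1    0    0    0   -2
    B   0    0    0    0   -1    2
    C   1    0   -1    2    0    2
    D  -2    3    2   -4    1    0

Candidate y = [3, 1, 2, 1]; check y·C column-wise:
  col t0: 3·0 + 1·0 + 2·1 + 1·-2 = 0
  col t1: 3·-1 + 1·0 + 2·0 + 1·3 = 0
  col t2: 3·0 + 1·0 + 2·-1 + 1·2 = 0
  col t3: 3·0 + 1·0 + 2·2 + 1·-4 = 0
  col t4: 3·0 + 1·-1 + 2·0 + 1·1 = 0
  col t5: 3·-2 + 1·2 + 2·2 + 1·0 = 0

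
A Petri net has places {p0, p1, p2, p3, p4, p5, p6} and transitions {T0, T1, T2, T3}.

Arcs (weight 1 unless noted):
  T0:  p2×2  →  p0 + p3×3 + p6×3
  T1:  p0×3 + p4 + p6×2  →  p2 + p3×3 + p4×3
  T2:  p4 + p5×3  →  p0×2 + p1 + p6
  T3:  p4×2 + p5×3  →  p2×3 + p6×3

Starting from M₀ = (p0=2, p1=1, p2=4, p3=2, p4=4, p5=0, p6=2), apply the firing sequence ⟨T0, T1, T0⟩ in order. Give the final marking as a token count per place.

step 1: fire T0:  (p0=2, p1=1, p2=4, p3=2, p4=4, p5=0, p6=2) → (p0=3, p1=1, p2=2, p3=5, p4=4, p5=0, p6=5)
step 2: fire T1:  (p0=3, p1=1, p2=2, p3=5, p4=4, p5=0, p6=5) → (p0=0, p1=1, p2=3, p3=8, p4=6, p5=0, p6=3)
step 3: fire T0:  (p0=0, p1=1, p2=3, p3=8, p4=6, p5=0, p6=3) → (p0=1, p1=1, p2=1, p3=11, p4=6, p5=0, p6=6)

(p0=1, p1=1, p2=1, p3=11, p4=6, p5=0, p6=6)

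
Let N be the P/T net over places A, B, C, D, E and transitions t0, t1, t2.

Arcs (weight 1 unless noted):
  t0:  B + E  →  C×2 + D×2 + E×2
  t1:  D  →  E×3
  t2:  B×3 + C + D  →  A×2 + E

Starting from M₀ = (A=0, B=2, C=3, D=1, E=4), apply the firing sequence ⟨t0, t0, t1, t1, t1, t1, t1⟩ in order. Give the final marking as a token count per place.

(A=0, B=0, C=7, D=0, E=21)

step 1: fire t0:  (A=0, B=2, C=3, D=1, E=4) → (A=0, B=1, C=5, D=3, E=5)
step 2: fire t0:  (A=0, B=1, C=5, D=3, E=5) → (A=0, B=0, C=7, D=5, E=6)
step 3: fire t1:  (A=0, B=0, C=7, D=5, E=6) → (A=0, B=0, C=7, D=4, E=9)
step 4: fire t1:  (A=0, B=0, C=7, D=4, E=9) → (A=0, B=0, C=7, D=3, E=12)
step 5: fire t1:  (A=0, B=0, C=7, D=3, E=12) → (A=0, B=0, C=7, D=2, E=15)
step 6: fire t1:  (A=0, B=0, C=7, D=2, E=15) → (A=0, B=0, C=7, D=1, E=18)
step 7: fire t1:  (A=0, B=0, C=7, D=1, E=18) → (A=0, B=0, C=7, D=0, E=21)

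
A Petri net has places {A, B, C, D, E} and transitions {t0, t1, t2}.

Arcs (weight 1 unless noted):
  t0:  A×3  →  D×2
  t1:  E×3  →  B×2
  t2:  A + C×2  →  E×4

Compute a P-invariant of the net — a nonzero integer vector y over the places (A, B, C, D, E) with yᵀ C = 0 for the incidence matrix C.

y = (A:2, B:0, C:-1, D:3, E:0)

Incidence matrix C (rows=places, cols=transitions):
       t0   t1   t2
    A  -3    0   -1
    B   0    2    0
    C   0    0   -2
    D   2    0    0
    E   0   -3    4

Candidate y = [2, 0, -1, 3, 0]; check y·C column-wise:
  col t0: 2·-3 + -1·0 + 3·2 = 0
  col t1: 2·0 + 0·2 + -1·0 + 3·0 + 0·-3 = 0
  col t2: 2·-1 + -1·-2 + 3·0 + 0·4 = 0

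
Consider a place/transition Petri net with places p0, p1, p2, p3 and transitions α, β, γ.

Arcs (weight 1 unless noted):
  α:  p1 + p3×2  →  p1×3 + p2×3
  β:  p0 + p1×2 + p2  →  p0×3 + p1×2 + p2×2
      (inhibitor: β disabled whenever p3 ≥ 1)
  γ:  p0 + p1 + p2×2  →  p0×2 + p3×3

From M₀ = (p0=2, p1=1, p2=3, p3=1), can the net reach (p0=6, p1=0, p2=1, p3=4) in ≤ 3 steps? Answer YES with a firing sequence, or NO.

NO — not reachable within 3 firings

depth 0: 1 marking
depth 1: 2 markings reached so far
depth 2: 2 markings reached so far
(frontier empty at depth 2; search complete)
target is not among the 2 markings reachable within 3 steps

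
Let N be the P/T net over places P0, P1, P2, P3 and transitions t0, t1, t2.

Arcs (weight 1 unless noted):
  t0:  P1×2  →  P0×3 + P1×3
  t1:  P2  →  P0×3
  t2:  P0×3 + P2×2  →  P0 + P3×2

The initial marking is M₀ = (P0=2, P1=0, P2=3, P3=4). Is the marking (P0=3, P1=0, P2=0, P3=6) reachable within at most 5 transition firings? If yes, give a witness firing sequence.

step 1: fire t1:  (P0=2, P1=0, P2=3, P3=4) → (P0=5, P1=0, P2=2, P3=4)
step 2: fire t2:  (P0=5, P1=0, P2=2, P3=4) → (P0=3, P1=0, P2=0, P3=6)

YES — reachable via ⟨t1, t2⟩ (2 firings)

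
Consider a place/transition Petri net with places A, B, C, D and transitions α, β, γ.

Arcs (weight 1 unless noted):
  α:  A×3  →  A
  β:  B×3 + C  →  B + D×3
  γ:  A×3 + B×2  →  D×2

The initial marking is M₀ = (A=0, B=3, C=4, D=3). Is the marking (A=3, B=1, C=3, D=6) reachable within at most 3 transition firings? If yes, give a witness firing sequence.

NO — not reachable within 3 firings

depth 0: 1 marking
depth 1: 2 markings reached so far
depth 2: 2 markings reached so far
(frontier empty at depth 2; search complete)
target is not among the 2 markings reachable within 3 steps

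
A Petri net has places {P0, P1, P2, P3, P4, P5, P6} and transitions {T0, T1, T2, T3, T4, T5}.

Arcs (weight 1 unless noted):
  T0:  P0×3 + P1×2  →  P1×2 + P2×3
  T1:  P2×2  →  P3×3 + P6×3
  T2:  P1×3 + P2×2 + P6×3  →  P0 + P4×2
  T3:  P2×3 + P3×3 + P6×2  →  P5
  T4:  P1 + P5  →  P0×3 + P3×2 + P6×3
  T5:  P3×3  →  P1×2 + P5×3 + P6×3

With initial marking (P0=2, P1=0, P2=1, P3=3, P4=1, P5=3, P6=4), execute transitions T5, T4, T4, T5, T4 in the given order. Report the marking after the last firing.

step 1: fire T5:  (P0=2, P1=0, P2=1, P3=3, P4=1, P5=3, P6=4) → (P0=2, P1=2, P2=1, P3=0, P4=1, P5=6, P6=7)
step 2: fire T4:  (P0=2, P1=2, P2=1, P3=0, P4=1, P5=6, P6=7) → (P0=5, P1=1, P2=1, P3=2, P4=1, P5=5, P6=10)
step 3: fire T4:  (P0=5, P1=1, P2=1, P3=2, P4=1, P5=5, P6=10) → (P0=8, P1=0, P2=1, P3=4, P4=1, P5=4, P6=13)
step 4: fire T5:  (P0=8, P1=0, P2=1, P3=4, P4=1, P5=4, P6=13) → (P0=8, P1=2, P2=1, P3=1, P4=1, P5=7, P6=16)
step 5: fire T4:  (P0=8, P1=2, P2=1, P3=1, P4=1, P5=7, P6=16) → (P0=11, P1=1, P2=1, P3=3, P4=1, P5=6, P6=19)

(P0=11, P1=1, P2=1, P3=3, P4=1, P5=6, P6=19)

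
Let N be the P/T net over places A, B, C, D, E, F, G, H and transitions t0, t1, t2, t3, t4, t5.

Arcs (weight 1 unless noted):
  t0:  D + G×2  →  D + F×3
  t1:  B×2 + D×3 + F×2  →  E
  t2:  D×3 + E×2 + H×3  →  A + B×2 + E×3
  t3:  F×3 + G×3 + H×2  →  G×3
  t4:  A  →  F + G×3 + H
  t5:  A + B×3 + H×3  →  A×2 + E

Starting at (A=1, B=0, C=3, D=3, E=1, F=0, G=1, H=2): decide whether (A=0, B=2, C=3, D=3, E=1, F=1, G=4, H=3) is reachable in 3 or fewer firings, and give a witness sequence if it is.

depth 0: 1 marking
depth 1: 2 markings reached so far
depth 2: 3 markings reached so far
depth 3: 4 markings reached so far
target is not among the 4 markings reachable within 3 steps

NO — not reachable within 3 firings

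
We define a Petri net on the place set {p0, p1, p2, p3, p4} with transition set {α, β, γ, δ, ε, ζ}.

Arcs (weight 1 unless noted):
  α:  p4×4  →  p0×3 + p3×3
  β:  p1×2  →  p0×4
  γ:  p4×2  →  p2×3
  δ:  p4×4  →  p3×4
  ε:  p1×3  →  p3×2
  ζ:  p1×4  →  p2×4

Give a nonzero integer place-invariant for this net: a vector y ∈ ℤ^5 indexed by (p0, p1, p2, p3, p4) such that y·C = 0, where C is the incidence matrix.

Incidence matrix C (rows=places, cols=transitions):
        α    β    γ    δ    ε    ζ
   p0   3    4    0    0    0    0
   p1   0   -2    0    0   -3   -4
   p2   0    0    3    0    0    4
   p3   3    0    0    4    2    0
   p4  -4    0   -2   -4    0    0

Candidate y = [1, 2, 2, 3, 3]; check y·C column-wise:
  col α: 1·3 + 2·0 + 2·0 + 3·3 + 3·-4 = 0
  col β: 1·4 + 2·-2 + 2·0 + 3·0 + 3·0 = 0
  col γ: 1·0 + 2·0 + 2·3 + 3·0 + 3·-2 = 0
  col δ: 1·0 + 2·0 + 2·0 + 3·4 + 3·-4 = 0
  col ε: 1·0 + 2·-3 + 2·0 + 3·2 + 3·0 = 0
  col ζ: 1·0 + 2·-4 + 2·4 + 3·0 + 3·0 = 0

y = (p0:1, p1:2, p2:2, p3:3, p4:3)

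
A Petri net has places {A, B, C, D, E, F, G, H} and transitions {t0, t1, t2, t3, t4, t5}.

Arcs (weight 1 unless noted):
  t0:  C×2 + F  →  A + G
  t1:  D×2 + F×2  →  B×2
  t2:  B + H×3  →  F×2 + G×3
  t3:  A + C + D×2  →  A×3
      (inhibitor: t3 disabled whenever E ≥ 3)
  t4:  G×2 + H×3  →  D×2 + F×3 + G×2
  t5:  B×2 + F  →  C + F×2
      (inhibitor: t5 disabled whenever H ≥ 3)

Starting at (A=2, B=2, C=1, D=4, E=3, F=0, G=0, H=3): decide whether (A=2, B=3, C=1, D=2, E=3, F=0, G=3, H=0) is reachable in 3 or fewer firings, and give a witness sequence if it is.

step 1: fire t2:  (A=2, B=2, C=1, D=4, E=3, F=0, G=0, H=3) → (A=2, B=1, C=1, D=4, E=3, F=2, G=3, H=0)
step 2: fire t1:  (A=2, B=1, C=1, D=4, E=3, F=2, G=3, H=0) → (A=2, B=3, C=1, D=2, E=3, F=0, G=3, H=0)

YES — reachable via ⟨t2, t1⟩ (2 firings)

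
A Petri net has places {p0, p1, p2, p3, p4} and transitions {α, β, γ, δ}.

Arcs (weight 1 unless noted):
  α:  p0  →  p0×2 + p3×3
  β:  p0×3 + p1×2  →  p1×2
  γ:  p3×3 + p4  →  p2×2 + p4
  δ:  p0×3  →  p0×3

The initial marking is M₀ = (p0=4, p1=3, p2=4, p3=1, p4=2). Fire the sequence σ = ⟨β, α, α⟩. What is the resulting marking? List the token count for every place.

(p0=3, p1=3, p2=4, p3=7, p4=2)

step 1: fire β:  (p0=4, p1=3, p2=4, p3=1, p4=2) → (p0=1, p1=3, p2=4, p3=1, p4=2)
step 2: fire α:  (p0=1, p1=3, p2=4, p3=1, p4=2) → (p0=2, p1=3, p2=4, p3=4, p4=2)
step 3: fire α:  (p0=2, p1=3, p2=4, p3=4, p4=2) → (p0=3, p1=3, p2=4, p3=7, p4=2)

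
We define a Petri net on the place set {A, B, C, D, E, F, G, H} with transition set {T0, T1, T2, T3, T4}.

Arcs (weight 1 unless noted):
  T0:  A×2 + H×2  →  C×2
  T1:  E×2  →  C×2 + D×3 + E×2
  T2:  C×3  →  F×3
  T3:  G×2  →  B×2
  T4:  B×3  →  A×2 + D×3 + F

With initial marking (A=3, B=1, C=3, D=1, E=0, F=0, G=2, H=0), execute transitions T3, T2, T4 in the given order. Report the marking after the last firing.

(A=5, B=0, C=0, D=4, E=0, F=4, G=0, H=0)

step 1: fire T3:  (A=3, B=1, C=3, D=1, E=0, F=0, G=2, H=0) → (A=3, B=3, C=3, D=1, E=0, F=0, G=0, H=0)
step 2: fire T2:  (A=3, B=3, C=3, D=1, E=0, F=0, G=0, H=0) → (A=3, B=3, C=0, D=1, E=0, F=3, G=0, H=0)
step 3: fire T4:  (A=3, B=3, C=0, D=1, E=0, F=3, G=0, H=0) → (A=5, B=0, C=0, D=4, E=0, F=4, G=0, H=0)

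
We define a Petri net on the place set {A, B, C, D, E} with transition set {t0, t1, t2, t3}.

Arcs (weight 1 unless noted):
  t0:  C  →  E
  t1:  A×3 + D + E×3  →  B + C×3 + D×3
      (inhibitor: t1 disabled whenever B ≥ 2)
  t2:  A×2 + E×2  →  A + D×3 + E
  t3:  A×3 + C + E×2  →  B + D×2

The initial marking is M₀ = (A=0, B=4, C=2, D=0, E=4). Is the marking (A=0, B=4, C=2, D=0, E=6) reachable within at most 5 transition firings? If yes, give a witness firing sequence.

NO — not reachable within 5 firings

depth 0: 1 marking
depth 1: 2 markings reached so far
depth 2: 3 markings reached so far
depth 3: 3 markings reached so far
(frontier empty at depth 3; search complete)
target is not among the 3 markings reachable within 5 steps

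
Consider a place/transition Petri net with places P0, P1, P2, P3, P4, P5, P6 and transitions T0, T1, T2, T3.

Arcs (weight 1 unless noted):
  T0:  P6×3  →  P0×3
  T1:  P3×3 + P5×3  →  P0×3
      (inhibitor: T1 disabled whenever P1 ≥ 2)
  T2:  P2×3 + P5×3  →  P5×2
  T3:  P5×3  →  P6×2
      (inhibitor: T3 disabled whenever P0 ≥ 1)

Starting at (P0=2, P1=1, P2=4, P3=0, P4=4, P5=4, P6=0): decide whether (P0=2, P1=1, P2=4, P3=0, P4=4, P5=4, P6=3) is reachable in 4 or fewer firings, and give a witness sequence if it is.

depth 0: 1 marking
depth 1: 2 markings reached so far
depth 2: 2 markings reached so far
(frontier empty at depth 2; search complete)
target is not among the 2 markings reachable within 4 steps

NO — not reachable within 4 firings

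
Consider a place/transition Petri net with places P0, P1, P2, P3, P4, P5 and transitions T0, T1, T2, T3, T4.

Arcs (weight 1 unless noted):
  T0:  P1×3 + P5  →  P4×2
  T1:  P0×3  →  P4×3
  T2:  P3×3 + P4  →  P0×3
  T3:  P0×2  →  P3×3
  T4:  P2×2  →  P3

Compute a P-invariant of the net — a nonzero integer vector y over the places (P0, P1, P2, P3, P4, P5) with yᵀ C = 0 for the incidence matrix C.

y = (P0:3, P1:2, P2:1, P3:2, P4:3, P5:0)

Incidence matrix C (rows=places, cols=transitions):
       T0   T1   T2   T3   T4
   P0   0   -3    3   -2    0
   P1  -3    0    0    0    0
   P2   0    0    0    0   -2
   P3   0    0   -3    3    1
   P4   2    3   -1    0    0
   P5  -1    0    0    0    0

Candidate y = [3, 2, 1, 2, 3, 0]; check y·C column-wise:
  col T0: 3·0 + 2·-3 + 1·0 + 2·0 + 3·2 + 0·-1 = 0
  col T1: 3·-3 + 2·0 + 1·0 + 2·0 + 3·3 = 0
  col T2: 3·3 + 2·0 + 1·0 + 2·-3 + 3·-1 = 0
  col T3: 3·-2 + 2·0 + 1·0 + 2·3 + 3·0 = 0
  col T4: 3·0 + 2·0 + 1·-2 + 2·1 + 3·0 = 0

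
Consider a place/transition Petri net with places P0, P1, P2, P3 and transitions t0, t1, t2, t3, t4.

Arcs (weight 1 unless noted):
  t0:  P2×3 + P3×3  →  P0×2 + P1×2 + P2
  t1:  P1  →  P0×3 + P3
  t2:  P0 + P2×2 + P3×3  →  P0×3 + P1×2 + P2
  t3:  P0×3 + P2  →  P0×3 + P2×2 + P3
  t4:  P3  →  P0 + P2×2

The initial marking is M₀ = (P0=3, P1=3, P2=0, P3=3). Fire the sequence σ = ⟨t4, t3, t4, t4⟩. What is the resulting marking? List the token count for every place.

step 1: fire t4:  (P0=3, P1=3, P2=0, P3=3) → (P0=4, P1=3, P2=2, P3=2)
step 2: fire t3:  (P0=4, P1=3, P2=2, P3=2) → (P0=4, P1=3, P2=3, P3=3)
step 3: fire t4:  (P0=4, P1=3, P2=3, P3=3) → (P0=5, P1=3, P2=5, P3=2)
step 4: fire t4:  (P0=5, P1=3, P2=5, P3=2) → (P0=6, P1=3, P2=7, P3=1)

(P0=6, P1=3, P2=7, P3=1)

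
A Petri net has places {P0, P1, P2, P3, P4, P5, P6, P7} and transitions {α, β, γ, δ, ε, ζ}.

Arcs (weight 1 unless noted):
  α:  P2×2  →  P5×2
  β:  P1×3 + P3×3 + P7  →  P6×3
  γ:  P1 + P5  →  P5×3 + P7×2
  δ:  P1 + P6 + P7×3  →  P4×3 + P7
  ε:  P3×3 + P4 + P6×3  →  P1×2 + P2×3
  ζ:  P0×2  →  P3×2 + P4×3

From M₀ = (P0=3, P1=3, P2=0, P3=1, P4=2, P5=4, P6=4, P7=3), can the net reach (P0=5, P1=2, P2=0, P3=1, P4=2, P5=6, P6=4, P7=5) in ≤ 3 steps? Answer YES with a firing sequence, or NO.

depth 0: 1 marking
depth 1: 4 markings reached so far
depth 2: 10 markings reached so far
depth 3: 18 markings reached so far
target is not among the 18 markings reachable within 3 steps

NO — not reachable within 3 firings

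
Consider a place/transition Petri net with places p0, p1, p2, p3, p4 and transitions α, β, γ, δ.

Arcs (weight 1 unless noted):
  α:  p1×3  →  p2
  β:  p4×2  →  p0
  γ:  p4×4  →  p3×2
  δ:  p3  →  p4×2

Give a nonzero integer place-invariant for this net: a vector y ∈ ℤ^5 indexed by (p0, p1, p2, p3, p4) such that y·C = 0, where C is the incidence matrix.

y = (p0:0, p1:1, p2:3, p3:0, p4:0)

Incidence matrix C (rows=places, cols=transitions):
        α    β    γ    δ
   p0   0    1    0    0
   p1  -3    0    0    0
   p2   1    0    0    0
   p3   0    0    2   -1
   p4   0   -2   -4    2

Candidate y = [0, 1, 3, 0, 0]; check y·C column-wise:
  col α: 1·-3 + 3·1 = 0
  col β: 0·1 + 1·0 + 3·0 + 0·-2 = 0
  col γ: 1·0 + 3·0 + 0·2 + 0·-4 = 0
  col δ: 1·0 + 3·0 + 0·-1 + 0·2 = 0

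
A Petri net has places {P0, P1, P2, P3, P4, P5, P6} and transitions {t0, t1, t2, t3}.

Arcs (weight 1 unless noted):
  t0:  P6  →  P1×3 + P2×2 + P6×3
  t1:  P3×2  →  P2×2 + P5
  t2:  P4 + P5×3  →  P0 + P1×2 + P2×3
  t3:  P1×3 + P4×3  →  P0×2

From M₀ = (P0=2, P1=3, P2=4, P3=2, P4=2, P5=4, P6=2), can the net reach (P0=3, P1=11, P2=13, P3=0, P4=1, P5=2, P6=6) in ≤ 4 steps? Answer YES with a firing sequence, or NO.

YES — reachable via ⟨t0, t0, t1, t2⟩ (4 firings)

step 1: fire t0:  (P0=2, P1=3, P2=4, P3=2, P4=2, P5=4, P6=2) → (P0=2, P1=6, P2=6, P3=2, P4=2, P5=4, P6=4)
step 2: fire t0:  (P0=2, P1=6, P2=6, P3=2, P4=2, P5=4, P6=4) → (P0=2, P1=9, P2=8, P3=2, P4=2, P5=4, P6=6)
step 3: fire t1:  (P0=2, P1=9, P2=8, P3=2, P4=2, P5=4, P6=6) → (P0=2, P1=9, P2=10, P3=0, P4=2, P5=5, P6=6)
step 4: fire t2:  (P0=2, P1=9, P2=10, P3=0, P4=2, P5=5, P6=6) → (P0=3, P1=11, P2=13, P3=0, P4=1, P5=2, P6=6)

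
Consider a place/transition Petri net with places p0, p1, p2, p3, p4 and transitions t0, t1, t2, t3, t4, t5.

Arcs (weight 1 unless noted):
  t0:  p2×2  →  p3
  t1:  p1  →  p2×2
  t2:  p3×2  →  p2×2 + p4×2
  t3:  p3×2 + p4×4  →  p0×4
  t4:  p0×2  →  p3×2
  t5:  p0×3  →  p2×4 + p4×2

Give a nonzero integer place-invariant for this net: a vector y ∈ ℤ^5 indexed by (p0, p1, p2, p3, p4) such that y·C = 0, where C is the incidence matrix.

Incidence matrix C (rows=places, cols=transitions):
       t0   t1   t2   t3   t4   t5
   p0   0    0    0    4   -2   -3
   p1   0   -1    0    0    0    0
   p2  -2    2    2    0    0    4
   p3   1    0   -2   -2    2    0
   p4   0    0    2   -4    0    2

Candidate y = [2, 2, 1, 2, 1]; check y·C column-wise:
  col t0: 2·0 + 2·0 + 1·-2 + 2·1 + 1·0 = 0
  col t1: 2·0 + 2·-1 + 1·2 + 2·0 + 1·0 = 0
  col t2: 2·0 + 2·0 + 1·2 + 2·-2 + 1·2 = 0
  col t3: 2·4 + 2·0 + 1·0 + 2·-2 + 1·-4 = 0
  col t4: 2·-2 + 2·0 + 1·0 + 2·2 + 1·0 = 0
  col t5: 2·-3 + 2·0 + 1·4 + 2·0 + 1·2 = 0

y = (p0:2, p1:2, p2:1, p3:2, p4:1)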